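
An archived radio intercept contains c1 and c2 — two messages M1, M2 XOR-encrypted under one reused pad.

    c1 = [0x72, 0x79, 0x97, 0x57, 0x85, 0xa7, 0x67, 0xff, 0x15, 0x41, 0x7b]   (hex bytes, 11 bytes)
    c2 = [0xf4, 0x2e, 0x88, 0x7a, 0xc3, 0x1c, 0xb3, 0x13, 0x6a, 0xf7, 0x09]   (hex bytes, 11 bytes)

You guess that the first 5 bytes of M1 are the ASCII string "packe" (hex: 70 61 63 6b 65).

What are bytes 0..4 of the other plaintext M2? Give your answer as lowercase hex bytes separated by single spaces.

f6 36 7c 46 23

First, c1 ⊕ c2 = (M1 ⊕ K) ⊕ (M2 ⊕ K) = M1 ⊕ M2, so the key drops out. Then M2 = (M1 ⊕ M2) ⊕ M1 over the first 5 bytes.
byte 0: (72 XOR f4) XOR 70 = 86 XOR 70 = f6
byte 1: (79 XOR 2e) XOR 61 = 57 XOR 61 = 36
byte 2: (97 XOR 88) XOR 63 = 1f XOR 63 = 7c
byte 3: (57 XOR 7a) XOR 6b = 2d XOR 6b = 46
byte 4: (85 XOR c3) XOR 65 = 46 XOR 65 = 23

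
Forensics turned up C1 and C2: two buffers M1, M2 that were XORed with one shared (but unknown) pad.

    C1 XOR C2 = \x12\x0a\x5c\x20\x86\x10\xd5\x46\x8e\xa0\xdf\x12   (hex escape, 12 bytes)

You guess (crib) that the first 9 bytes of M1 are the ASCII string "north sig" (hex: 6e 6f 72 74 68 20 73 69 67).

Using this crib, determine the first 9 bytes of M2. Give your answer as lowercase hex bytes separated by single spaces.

7c 65 2e 54 ee 30 a6 2f e9

Since C1 ⊕ C2 = M1 ⊕ M2, XORing with the guessed M1 bytes yields the corresponding M2 bytes: M2 = (C1 ⊕ C2) ⊕ M1.
byte 0: 12 ⊕ 6e = 7c
byte 1: 0a ⊕ 6f = 65
byte 2: 5c ⊕ 72 = 2e
byte 3: 20 ⊕ 74 = 54
byte 4: 86 ⊕ 68 = ee
byte 5: 10 ⊕ 20 = 30
byte 6: d5 ⊕ 73 = a6
byte 7: 46 ⊕ 69 = 2f
byte 8: 8e ⊕ 67 = e9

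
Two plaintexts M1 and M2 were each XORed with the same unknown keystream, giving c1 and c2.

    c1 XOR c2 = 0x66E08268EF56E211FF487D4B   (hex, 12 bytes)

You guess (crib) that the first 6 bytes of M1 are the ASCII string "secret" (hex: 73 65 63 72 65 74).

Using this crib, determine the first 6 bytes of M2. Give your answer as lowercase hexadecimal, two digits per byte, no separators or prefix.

1585e11a8a22

Since c1 ⊕ c2 = M1 ⊕ M2, XORing with the guessed M1 bytes yields the corresponding M2 bytes: M2 = (c1 ⊕ c2) ⊕ M1.
byte 0: 66 ⊕ 73 = 15
byte 1: e0 ⊕ 65 = 85
byte 2: 82 ⊕ 63 = e1
byte 3: 68 ⊕ 72 = 1a
byte 4: ef ⊕ 65 = 8a
byte 5: 56 ⊕ 74 = 22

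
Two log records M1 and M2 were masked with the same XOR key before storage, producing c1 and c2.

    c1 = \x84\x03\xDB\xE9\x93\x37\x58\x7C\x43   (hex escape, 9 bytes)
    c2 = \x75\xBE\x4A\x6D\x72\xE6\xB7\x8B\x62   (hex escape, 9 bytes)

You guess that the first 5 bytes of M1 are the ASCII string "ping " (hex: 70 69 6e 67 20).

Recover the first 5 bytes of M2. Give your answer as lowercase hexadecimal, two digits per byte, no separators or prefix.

First, c1 ⊕ c2 = (M1 ⊕ K) ⊕ (M2 ⊕ K) = M1 ⊕ M2, so the key drops out. Then M2 = (M1 ⊕ M2) ⊕ M1 over the first 5 bytes.
byte 0: (84 ⊕ 75) ⊕ 70 = f1 ⊕ 70 = 81
byte 1: (03 ⊕ be) ⊕ 69 = bd ⊕ 69 = d4
byte 2: (db ⊕ 4a) ⊕ 6e = 91 ⊕ 6e = ff
byte 3: (e9 ⊕ 6d) ⊕ 67 = 84 ⊕ 67 = e3
byte 4: (93 ⊕ 72) ⊕ 20 = e1 ⊕ 20 = c1

81d4ffe3c1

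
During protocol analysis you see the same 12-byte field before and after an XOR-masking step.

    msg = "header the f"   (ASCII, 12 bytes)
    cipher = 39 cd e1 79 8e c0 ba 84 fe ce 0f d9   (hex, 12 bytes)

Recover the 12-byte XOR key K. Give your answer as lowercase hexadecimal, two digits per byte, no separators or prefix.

51a8801debb29af096ab2fbf

Since cipher = msg ⊕ K, XORing both sides with msg gives K = msg ⊕ cipher.
byte 0: 01101000 ⊕ 00111001 = 01010001
byte 1: 01100101 ⊕ 11001101 = 10101000
byte 2: 01100001 ⊕ 11100001 = 10000000
byte 3: 01100100 ⊕ 01111001 = 00011101
byte 4: 01100101 ⊕ 10001110 = 11101011
byte 5: 01110010 ⊕ 11000000 = 10110010
byte 6: 00100000 ⊕ 10111010 = 10011010
byte 7: 01110100 ⊕ 10000100 = 11110000
byte 8: 01101000 ⊕ 11111110 = 10010110
byte 9: 01100101 ⊕ 11001110 = 10101011
byte 10: 00100000 ⊕ 00001111 = 00101111
byte 11: 01100110 ⊕ 11011001 = 10111111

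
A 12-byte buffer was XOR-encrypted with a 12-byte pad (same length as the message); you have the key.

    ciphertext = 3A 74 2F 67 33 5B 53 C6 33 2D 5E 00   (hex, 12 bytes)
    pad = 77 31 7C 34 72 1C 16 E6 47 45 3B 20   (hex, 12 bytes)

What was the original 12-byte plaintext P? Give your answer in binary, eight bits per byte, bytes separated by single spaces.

01001101 01000101 01010011 01010011 01000001 01000111 01000101 00100000 01110100 01101000 01100101 00100000

3a xor 77 = 4d
74 xor 31 = 45
2f xor 7c = 53
67 xor 34 = 53
33 xor 72 = 41
5b xor 1c = 47
53 xor 16 = 45
c6 xor e6 = 20
33 xor 47 = 74
2d xor 45 = 68
5e xor 3b = 65
00 xor 20 = 20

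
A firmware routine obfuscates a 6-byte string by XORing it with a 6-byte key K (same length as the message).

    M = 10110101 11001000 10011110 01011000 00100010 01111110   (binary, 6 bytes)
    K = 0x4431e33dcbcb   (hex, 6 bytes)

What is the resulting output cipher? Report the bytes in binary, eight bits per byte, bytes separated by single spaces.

181 ^  68 = 241
200 ^  49 = 249
158 ^ 227 = 125
 88 ^  61 = 101
 34 ^ 203 = 233
126 ^ 203 = 181

11110001 11111001 01111101 01100101 11101001 10110101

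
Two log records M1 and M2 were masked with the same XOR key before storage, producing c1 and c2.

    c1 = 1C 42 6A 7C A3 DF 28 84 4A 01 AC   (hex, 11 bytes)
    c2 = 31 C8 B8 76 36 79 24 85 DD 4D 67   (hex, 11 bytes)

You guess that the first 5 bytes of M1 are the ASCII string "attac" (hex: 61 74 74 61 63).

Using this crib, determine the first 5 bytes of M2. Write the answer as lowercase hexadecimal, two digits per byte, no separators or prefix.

4cfea66bf6

First, c1 ⊕ c2 = (M1 ⊕ K) ⊕ (M2 ⊕ K) = M1 ⊕ M2, so the key drops out. Then M2 = (M1 ⊕ M2) ⊕ M1 over the first 5 bytes.
byte 0: (1c ^ 31) ^ 61 = 2d ^ 61 = 4c
byte 1: (42 ^ c8) ^ 74 = 8a ^ 74 = fe
byte 2: (6a ^ b8) ^ 74 = d2 ^ 74 = a6
byte 3: (7c ^ 76) ^ 61 = 0a ^ 61 = 6b
byte 4: (a3 ^ 36) ^ 63 = 95 ^ 63 = f6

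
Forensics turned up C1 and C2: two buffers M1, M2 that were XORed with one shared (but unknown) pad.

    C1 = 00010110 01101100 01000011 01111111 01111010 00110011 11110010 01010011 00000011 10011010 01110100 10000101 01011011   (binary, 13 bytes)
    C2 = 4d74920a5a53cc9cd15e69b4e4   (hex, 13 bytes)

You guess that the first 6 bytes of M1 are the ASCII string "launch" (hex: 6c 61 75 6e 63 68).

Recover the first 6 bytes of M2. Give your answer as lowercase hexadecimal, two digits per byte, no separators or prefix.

First, C1 ⊕ C2 = (M1 ⊕ K) ⊕ (M2 ⊕ K) = M1 ⊕ M2, so the key drops out. Then M2 = (M1 ⊕ M2) ⊕ M1 over the first 6 bytes.
byte 0: (16 ⊕ 4d) ⊕ 6c = 5b ⊕ 6c = 37
byte 1: (6c ⊕ 74) ⊕ 61 = 18 ⊕ 61 = 79
byte 2: (43 ⊕ 92) ⊕ 75 = d1 ⊕ 75 = a4
byte 3: (7f ⊕ 0a) ⊕ 6e = 75 ⊕ 6e = 1b
byte 4: (7a ⊕ 5a) ⊕ 63 = 20 ⊕ 63 = 43
byte 5: (33 ⊕ 53) ⊕ 68 = 60 ⊕ 68 = 08

3779a41b4308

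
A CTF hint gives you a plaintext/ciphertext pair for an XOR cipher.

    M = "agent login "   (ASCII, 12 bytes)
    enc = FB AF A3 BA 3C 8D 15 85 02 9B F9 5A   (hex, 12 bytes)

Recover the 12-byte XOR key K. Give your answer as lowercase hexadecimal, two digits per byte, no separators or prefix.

Since enc = M ⊕ K, XORing both sides with M gives K = M ⊕ enc.
61 ⊕ fb = 9a
67 ⊕ af = c8
65 ⊕ a3 = c6
6e ⊕ ba = d4
74 ⊕ 3c = 48
20 ⊕ 8d = ad
6c ⊕ 15 = 79
6f ⊕ 85 = ea
67 ⊕ 02 = 65
69 ⊕ 9b = f2
6e ⊕ f9 = 97
20 ⊕ 5a = 7a

9ac8c6d448ad79ea65f2977a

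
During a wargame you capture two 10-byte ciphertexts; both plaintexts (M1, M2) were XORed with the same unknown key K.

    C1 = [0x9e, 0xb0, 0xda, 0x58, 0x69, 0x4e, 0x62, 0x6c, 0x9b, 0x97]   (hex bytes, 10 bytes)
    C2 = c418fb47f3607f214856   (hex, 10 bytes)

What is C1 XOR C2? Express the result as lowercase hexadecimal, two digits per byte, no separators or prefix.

C1 ⊕ C2 = (M1 ⊕ K) ⊕ (M2 ⊕ K) = M1 ⊕ M2 — the shared key cancels under XOR.
158 xor 196 =  90
176 xor  24 = 168
218 xor 251 =  33
 88 xor  71 =  31
105 xor 243 = 154
 78 xor  96 =  46
 98 xor 127 =  29
108 xor  33 =  77
155 xor  72 = 211
151 xor  86 = 193

5aa8211f9a2e1d4dd3c1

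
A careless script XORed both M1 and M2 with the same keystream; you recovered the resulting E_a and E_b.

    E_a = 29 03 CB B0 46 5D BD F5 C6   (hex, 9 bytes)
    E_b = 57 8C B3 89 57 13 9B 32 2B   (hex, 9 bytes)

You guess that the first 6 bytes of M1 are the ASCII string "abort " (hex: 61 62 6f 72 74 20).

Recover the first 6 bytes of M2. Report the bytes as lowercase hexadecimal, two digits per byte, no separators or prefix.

First, E_a ⊕ E_b = (M1 ⊕ K) ⊕ (M2 ⊕ K) = M1 ⊕ M2, so the key drops out. Then M2 = (M1 ⊕ M2) ⊕ M1 over the first 6 bytes.
byte 0: (29 XOR 57) XOR 61 = 7e XOR 61 = 1f
byte 1: (03 XOR 8c) XOR 62 = 8f XOR 62 = ed
byte 2: (cb XOR b3) XOR 6f = 78 XOR 6f = 17
byte 3: (b0 XOR 89) XOR 72 = 39 XOR 72 = 4b
byte 4: (46 XOR 57) XOR 74 = 11 XOR 74 = 65
byte 5: (5d XOR 13) XOR 20 = 4e XOR 20 = 6e

1fed174b656e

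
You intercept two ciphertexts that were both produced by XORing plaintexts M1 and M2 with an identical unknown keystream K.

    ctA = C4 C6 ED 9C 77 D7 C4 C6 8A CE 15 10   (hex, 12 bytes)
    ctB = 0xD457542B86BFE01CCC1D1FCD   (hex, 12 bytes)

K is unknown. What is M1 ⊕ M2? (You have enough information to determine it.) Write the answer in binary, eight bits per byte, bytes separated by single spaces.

ctA ⊕ ctB = (M1 ⊕ K) ⊕ (M2 ⊕ K) = M1 ⊕ M2 — the shared key cancels under XOR.
c4 ⊕ d4 = 10
c6 ⊕ 57 = 91
ed ⊕ 54 = b9
9c ⊕ 2b = b7
77 ⊕ 86 = f1
d7 ⊕ bf = 68
c4 ⊕ e0 = 24
c6 ⊕ 1c = da
8a ⊕ cc = 46
ce ⊕ 1d = d3
15 ⊕ 1f = 0a
10 ⊕ cd = dd

00010000 10010001 10111001 10110111 11110001 01101000 00100100 11011010 01000110 11010011 00001010 11011101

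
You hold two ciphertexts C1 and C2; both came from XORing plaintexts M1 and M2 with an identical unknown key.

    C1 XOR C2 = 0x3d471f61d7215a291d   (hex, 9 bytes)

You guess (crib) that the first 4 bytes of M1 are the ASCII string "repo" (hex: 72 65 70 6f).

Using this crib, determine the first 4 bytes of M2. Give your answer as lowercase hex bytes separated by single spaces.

4f 22 6f 0e

Since C1 ⊕ C2 = M1 ⊕ M2, XORing with the guessed M1 bytes yields the corresponding M2 bytes: M2 = (C1 ⊕ C2) ⊕ M1.
3d ^ 72 = 4f
47 ^ 65 = 22
1f ^ 70 = 6f
61 ^ 6f = 0e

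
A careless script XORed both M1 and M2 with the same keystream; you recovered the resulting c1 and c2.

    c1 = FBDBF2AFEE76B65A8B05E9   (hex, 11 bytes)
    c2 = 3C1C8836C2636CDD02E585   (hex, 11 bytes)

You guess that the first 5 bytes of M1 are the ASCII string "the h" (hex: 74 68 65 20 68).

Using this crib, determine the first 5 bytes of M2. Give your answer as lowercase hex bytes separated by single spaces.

First, c1 ⊕ c2 = (M1 ⊕ K) ⊕ (M2 ⊕ K) = M1 ⊕ M2, so the key drops out. Then M2 = (M1 ⊕ M2) ⊕ M1 over the first 5 bytes.
byte 0: (fb ^ 3c) ^ 74 = c7 ^ 74 = b3
byte 1: (db ^ 1c) ^ 68 = c7 ^ 68 = af
byte 2: (f2 ^ 88) ^ 65 = 7a ^ 65 = 1f
byte 3: (af ^ 36) ^ 20 = 99 ^ 20 = b9
byte 4: (ee ^ c2) ^ 68 = 2c ^ 68 = 44

b3 af 1f b9 44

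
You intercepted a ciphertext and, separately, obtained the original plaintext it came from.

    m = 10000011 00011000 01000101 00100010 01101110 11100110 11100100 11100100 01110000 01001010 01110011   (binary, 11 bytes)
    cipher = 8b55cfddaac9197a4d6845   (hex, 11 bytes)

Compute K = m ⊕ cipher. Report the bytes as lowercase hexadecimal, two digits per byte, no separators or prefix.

Since cipher = m ⊕ K, XORing both sides with m gives K = m ⊕ cipher.
131 ^ 139 =   8
 24 ^  85 =  77
 69 ^ 207 = 138
 34 ^ 221 = 255
110 ^ 170 = 196
230 ^ 201 =  47
228 ^  25 = 253
228 ^ 122 = 158
112 ^  77 =  61
 74 ^ 104 =  34
115 ^  69 =  54

084d8affc42ffd9e3d2236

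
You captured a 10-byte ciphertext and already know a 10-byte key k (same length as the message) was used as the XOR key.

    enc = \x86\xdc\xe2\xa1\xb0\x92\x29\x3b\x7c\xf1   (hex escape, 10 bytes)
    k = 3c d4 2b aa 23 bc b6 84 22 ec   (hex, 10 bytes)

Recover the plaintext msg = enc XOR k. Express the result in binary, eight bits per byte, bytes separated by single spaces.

86 XOR 3c = ba
dc XOR d4 = 08
e2 XOR 2b = c9
a1 XOR aa = 0b
b0 XOR 23 = 93
92 XOR bc = 2e
29 XOR b6 = 9f
3b XOR 84 = bf
7c XOR 22 = 5e
f1 XOR ec = 1d

10111010 00001000 11001001 00001011 10010011 00101110 10011111 10111111 01011110 00011101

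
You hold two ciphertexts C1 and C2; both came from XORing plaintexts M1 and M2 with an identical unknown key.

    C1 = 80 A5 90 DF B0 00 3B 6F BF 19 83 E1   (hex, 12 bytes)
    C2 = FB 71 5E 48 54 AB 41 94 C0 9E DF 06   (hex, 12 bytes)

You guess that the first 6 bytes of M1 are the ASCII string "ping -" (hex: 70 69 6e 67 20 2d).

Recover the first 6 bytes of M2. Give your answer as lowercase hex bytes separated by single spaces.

First, C1 ⊕ C2 = (M1 ⊕ K) ⊕ (M2 ⊕ K) = M1 ⊕ M2, so the key drops out. Then M2 = (M1 ⊕ M2) ⊕ M1 over the first 6 bytes.
byte 0: (80 ⊕ fb) ⊕ 70 = 7b ⊕ 70 = 0b
byte 1: (a5 ⊕ 71) ⊕ 69 = d4 ⊕ 69 = bd
byte 2: (90 ⊕ 5e) ⊕ 6e = ce ⊕ 6e = a0
byte 3: (df ⊕ 48) ⊕ 67 = 97 ⊕ 67 = f0
byte 4: (b0 ⊕ 54) ⊕ 20 = e4 ⊕ 20 = c4
byte 5: (00 ⊕ ab) ⊕ 2d = ab ⊕ 2d = 86

0b bd a0 f0 c4 86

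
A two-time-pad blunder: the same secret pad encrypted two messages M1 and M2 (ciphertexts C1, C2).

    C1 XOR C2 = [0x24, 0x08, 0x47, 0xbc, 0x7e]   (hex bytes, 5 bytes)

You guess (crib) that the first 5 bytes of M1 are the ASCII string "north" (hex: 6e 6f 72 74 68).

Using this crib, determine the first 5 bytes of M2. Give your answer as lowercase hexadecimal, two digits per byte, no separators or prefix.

4a6735c816

Since C1 ⊕ C2 = M1 ⊕ M2, XORing with the guessed M1 bytes yields the corresponding M2 bytes: M2 = (C1 ⊕ C2) ⊕ M1.
24 ^ 6e = 4a
08 ^ 6f = 67
47 ^ 72 = 35
bc ^ 74 = c8
7e ^ 68 = 16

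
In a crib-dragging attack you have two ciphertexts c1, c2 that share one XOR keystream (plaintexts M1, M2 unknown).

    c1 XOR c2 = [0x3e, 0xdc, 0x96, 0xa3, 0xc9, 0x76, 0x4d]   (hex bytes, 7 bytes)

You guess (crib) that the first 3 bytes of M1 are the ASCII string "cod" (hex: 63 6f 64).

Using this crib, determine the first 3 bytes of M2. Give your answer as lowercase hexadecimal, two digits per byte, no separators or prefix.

Since c1 ⊕ c2 = M1 ⊕ M2, XORing with the guessed M1 bytes yields the corresponding M2 bytes: M2 = (c1 ⊕ c2) ⊕ M1.
00111110 ^ 01100011 = 01011101
11011100 ^ 01101111 = 10110011
10010110 ^ 01100100 = 11110010

5db3f2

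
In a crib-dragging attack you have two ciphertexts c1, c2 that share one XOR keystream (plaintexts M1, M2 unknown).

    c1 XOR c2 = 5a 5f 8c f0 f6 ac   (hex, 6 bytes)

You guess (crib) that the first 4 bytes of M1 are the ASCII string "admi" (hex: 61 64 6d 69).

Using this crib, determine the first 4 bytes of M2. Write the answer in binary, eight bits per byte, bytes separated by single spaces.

00111011 00111011 11100001 10011001

Since c1 ⊕ c2 = M1 ⊕ M2, XORing with the guessed M1 bytes yields the corresponding M2 bytes: M2 = (c1 ⊕ c2) ⊕ M1.
5a xor 61 = 3b
5f xor 64 = 3b
8c xor 6d = e1
f0 xor 69 = 99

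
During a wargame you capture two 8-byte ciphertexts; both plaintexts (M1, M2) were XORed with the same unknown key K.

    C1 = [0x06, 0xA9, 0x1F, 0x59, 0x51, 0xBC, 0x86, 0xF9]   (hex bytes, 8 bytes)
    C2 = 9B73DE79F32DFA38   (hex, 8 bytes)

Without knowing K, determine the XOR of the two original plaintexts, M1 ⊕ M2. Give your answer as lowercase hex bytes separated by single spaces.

9d da c1 20 a2 91 7c c1

C1 ⊕ C2 = (M1 ⊕ K) ⊕ (M2 ⊕ K) = M1 ⊕ M2 — the shared key cancels under XOR.
byte 0: 06 xor 9b = 9d
byte 1: a9 xor 73 = da
byte 2: 1f xor de = c1
byte 3: 59 xor 79 = 20
byte 4: 51 xor f3 = a2
byte 5: bc xor 2d = 91
byte 6: 86 xor fa = 7c
byte 7: f9 xor 38 = c1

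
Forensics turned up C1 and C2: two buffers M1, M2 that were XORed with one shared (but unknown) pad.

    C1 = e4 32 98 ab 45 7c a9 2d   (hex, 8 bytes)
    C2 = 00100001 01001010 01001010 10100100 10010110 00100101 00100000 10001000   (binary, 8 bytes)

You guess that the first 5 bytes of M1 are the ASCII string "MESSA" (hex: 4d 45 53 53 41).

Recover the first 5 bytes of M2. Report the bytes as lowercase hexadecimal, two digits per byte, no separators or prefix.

883d815c92

First, C1 ⊕ C2 = (M1 ⊕ K) ⊕ (M2 ⊕ K) = M1 ⊕ M2, so the key drops out. Then M2 = (M1 ⊕ M2) ⊕ M1 over the first 5 bytes.
byte 0: (e4 xor 21) xor 4d = c5 xor 4d = 88
byte 1: (32 xor 4a) xor 45 = 78 xor 45 = 3d
byte 2: (98 xor 4a) xor 53 = d2 xor 53 = 81
byte 3: (ab xor a4) xor 53 = 0f xor 53 = 5c
byte 4: (45 xor 96) xor 41 = d3 xor 41 = 92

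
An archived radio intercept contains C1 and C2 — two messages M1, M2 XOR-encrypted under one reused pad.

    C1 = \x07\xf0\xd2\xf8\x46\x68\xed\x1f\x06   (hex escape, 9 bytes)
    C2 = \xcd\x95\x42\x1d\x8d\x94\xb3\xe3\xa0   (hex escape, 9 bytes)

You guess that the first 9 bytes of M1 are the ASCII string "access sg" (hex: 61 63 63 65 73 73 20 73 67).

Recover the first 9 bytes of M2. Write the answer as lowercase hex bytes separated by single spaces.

ab 06 f3 80 b8 8f 7e 8f c1

First, C1 ⊕ C2 = (M1 ⊕ K) ⊕ (M2 ⊕ K) = M1 ⊕ M2, so the key drops out. Then M2 = (M1 ⊕ M2) ⊕ M1 over the first 9 bytes.
byte 0: (07 ⊕ cd) ⊕ 61 = ca ⊕ 61 = ab
byte 1: (f0 ⊕ 95) ⊕ 63 = 65 ⊕ 63 = 06
byte 2: (d2 ⊕ 42) ⊕ 63 = 90 ⊕ 63 = f3
byte 3: (f8 ⊕ 1d) ⊕ 65 = e5 ⊕ 65 = 80
byte 4: (46 ⊕ 8d) ⊕ 73 = cb ⊕ 73 = b8
byte 5: (68 ⊕ 94) ⊕ 73 = fc ⊕ 73 = 8f
byte 6: (ed ⊕ b3) ⊕ 20 = 5e ⊕ 20 = 7e
byte 7: (1f ⊕ e3) ⊕ 73 = fc ⊕ 73 = 8f
byte 8: (06 ⊕ a0) ⊕ 67 = a6 ⊕ 67 = c1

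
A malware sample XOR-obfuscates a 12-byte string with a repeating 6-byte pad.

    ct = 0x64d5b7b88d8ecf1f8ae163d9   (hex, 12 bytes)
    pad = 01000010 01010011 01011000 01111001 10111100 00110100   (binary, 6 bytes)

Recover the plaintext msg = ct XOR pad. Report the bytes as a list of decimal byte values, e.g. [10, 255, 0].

The 6-byte key repeats, so the effective keystream is 42 53 58 79 bc 34 42 53 58 79 bc 34.
byte 0: 100 ^  66 =  38
byte 1: 213 ^  83 = 134
byte 2: 183 ^  88 = 239
byte 3: 184 ^ 121 = 193
byte 4: 141 ^ 188 =  49
byte 5: 142 ^  52 = 186
byte 6: 207 ^  66 = 141
byte 7:  31 ^  83 =  76
byte 8: 138 ^  88 = 210
byte 9: 225 ^ 121 = 152
byte 10:  99 ^ 188 = 223
byte 11: 217 ^  52 = 237

[38, 134, 239, 193, 49, 186, 141, 76, 210, 152, 223, 237]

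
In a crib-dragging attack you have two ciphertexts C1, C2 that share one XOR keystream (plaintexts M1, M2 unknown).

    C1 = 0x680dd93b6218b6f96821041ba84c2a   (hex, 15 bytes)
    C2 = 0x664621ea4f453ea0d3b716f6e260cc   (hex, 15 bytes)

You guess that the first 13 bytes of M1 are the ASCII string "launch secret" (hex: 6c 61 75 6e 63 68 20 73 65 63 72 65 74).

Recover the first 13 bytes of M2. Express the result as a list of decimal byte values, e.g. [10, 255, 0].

[98, 42, 141, 191, 78, 53, 168, 42, 222, 245, 96, 136, 62]

First, C1 ⊕ C2 = (M1 ⊕ K) ⊕ (M2 ⊕ K) = M1 ⊕ M2, so the key drops out. Then M2 = (M1 ⊕ M2) ⊕ M1 over the first 13 bytes.
byte 0: (68 xor 66) xor 6c = 0e xor 6c = 62
byte 1: (0d xor 46) xor 61 = 4b xor 61 = 2a
byte 2: (d9 xor 21) xor 75 = f8 xor 75 = 8d
byte 3: (3b xor ea) xor 6e = d1 xor 6e = bf
byte 4: (62 xor 4f) xor 63 = 2d xor 63 = 4e
byte 5: (18 xor 45) xor 68 = 5d xor 68 = 35
byte 6: (b6 xor 3e) xor 20 = 88 xor 20 = a8
byte 7: (f9 xor a0) xor 73 = 59 xor 73 = 2a
byte 8: (68 xor d3) xor 65 = bb xor 65 = de
byte 9: (21 xor b7) xor 63 = 96 xor 63 = f5
byte 10: (04 xor 16) xor 72 = 12 xor 72 = 60
byte 11: (1b xor f6) xor 65 = ed xor 65 = 88
byte 12: (a8 xor e2) xor 74 = 4a xor 74 = 3e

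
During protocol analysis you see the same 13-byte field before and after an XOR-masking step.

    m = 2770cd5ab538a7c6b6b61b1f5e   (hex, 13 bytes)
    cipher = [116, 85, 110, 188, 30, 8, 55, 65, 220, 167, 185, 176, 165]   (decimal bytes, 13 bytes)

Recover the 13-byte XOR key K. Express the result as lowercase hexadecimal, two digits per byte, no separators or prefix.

5325a3e6ab3090876a11a2affb

Since cipher = m ⊕ K, XORing both sides with m gives K = m ⊕ cipher.
27 XOR 74 = 53
70 XOR 55 = 25
cd XOR 6e = a3
5a XOR bc = e6
b5 XOR 1e = ab
38 XOR 08 = 30
a7 XOR 37 = 90
c6 XOR 41 = 87
b6 XOR dc = 6a
b6 XOR a7 = 11
1b XOR b9 = a2
1f XOR b0 = af
5e XOR a5 = fb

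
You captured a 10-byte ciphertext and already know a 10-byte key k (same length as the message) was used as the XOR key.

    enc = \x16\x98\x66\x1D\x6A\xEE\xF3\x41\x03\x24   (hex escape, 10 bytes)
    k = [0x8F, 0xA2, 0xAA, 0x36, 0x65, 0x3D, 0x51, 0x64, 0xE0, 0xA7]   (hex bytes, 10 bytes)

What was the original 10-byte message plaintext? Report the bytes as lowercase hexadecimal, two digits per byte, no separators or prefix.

XOR is its own inverse, so applying the key byte-wise gives the result directly.
16 ⊕ 8f = 99
98 ⊕ a2 = 3a
66 ⊕ aa = cc
1d ⊕ 36 = 2b
6a ⊕ 65 = 0f
ee ⊕ 3d = d3
f3 ⊕ 51 = a2
41 ⊕ 64 = 25
03 ⊕ e0 = e3
24 ⊕ a7 = 83

993acc2b0fd3a225e383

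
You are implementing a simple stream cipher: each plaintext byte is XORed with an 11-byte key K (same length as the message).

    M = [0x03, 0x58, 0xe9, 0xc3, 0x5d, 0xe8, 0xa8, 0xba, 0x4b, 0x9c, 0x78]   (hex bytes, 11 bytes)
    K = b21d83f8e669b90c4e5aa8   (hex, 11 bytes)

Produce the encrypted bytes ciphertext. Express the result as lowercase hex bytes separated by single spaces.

b1 45 6a 3b bb 81 11 b6 05 c6 d0

XOR is its own inverse, so applying the key byte-wise gives the result directly.
byte 0: 03 ^ b2 = b1
byte 1: 58 ^ 1d = 45
byte 2: e9 ^ 83 = 6a
byte 3: c3 ^ f8 = 3b
byte 4: 5d ^ e6 = bb
byte 5: e8 ^ 69 = 81
byte 6: a8 ^ b9 = 11
byte 7: ba ^ 0c = b6
byte 8: 4b ^ 4e = 05
byte 9: 9c ^ 5a = c6
byte 10: 78 ^ a8 = d0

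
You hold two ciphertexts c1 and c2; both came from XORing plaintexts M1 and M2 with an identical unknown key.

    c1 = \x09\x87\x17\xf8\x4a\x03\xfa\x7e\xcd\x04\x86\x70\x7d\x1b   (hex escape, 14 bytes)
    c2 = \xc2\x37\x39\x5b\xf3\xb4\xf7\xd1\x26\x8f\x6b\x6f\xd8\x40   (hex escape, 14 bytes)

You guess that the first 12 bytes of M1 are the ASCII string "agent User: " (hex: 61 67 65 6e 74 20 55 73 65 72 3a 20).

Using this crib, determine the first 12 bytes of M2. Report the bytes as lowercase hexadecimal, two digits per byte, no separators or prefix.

First, c1 ⊕ c2 = (M1 ⊕ K) ⊕ (M2 ⊕ K) = M1 ⊕ M2, so the key drops out. Then M2 = (M1 ⊕ M2) ⊕ M1 over the first 12 bytes.
byte 0: (09 xor c2) xor 61 = cb xor 61 = aa
byte 1: (87 xor 37) xor 67 = b0 xor 67 = d7
byte 2: (17 xor 39) xor 65 = 2e xor 65 = 4b
byte 3: (f8 xor 5b) xor 6e = a3 xor 6e = cd
byte 4: (4a xor f3) xor 74 = b9 xor 74 = cd
byte 5: (03 xor b4) xor 20 = b7 xor 20 = 97
byte 6: (fa xor f7) xor 55 = 0d xor 55 = 58
byte 7: (7e xor d1) xor 73 = af xor 73 = dc
byte 8: (cd xor 26) xor 65 = eb xor 65 = 8e
byte 9: (04 xor 8f) xor 72 = 8b xor 72 = f9
byte 10: (86 xor 6b) xor 3a = ed xor 3a = d7
byte 11: (70 xor 6f) xor 20 = 1f xor 20 = 3f

aad74bcdcd9758dc8ef9d73f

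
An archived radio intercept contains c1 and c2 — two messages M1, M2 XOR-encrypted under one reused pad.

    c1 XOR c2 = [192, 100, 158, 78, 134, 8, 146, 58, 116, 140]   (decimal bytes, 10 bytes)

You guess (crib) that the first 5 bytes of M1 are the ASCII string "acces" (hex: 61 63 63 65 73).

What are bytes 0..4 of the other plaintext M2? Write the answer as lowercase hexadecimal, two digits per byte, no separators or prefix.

a107fd2bf5

Since c1 ⊕ c2 = M1 ⊕ M2, XORing with the guessed M1 bytes yields the corresponding M2 bytes: M2 = (c1 ⊕ c2) ⊕ M1.
byte 0: c0 ⊕ 61 = a1
byte 1: 64 ⊕ 63 = 07
byte 2: 9e ⊕ 63 = fd
byte 3: 4e ⊕ 65 = 2b
byte 4: 86 ⊕ 73 = f5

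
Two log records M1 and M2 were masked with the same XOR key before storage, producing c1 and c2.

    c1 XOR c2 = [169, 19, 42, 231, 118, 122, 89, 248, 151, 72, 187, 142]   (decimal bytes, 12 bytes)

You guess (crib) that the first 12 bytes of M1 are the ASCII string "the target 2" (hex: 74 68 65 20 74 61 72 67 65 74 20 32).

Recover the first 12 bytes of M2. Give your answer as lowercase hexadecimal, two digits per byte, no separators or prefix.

dd7b4fc7021b2b9ff23c9bbc

Since c1 ⊕ c2 = M1 ⊕ M2, XORing with the guessed M1 bytes yields the corresponding M2 bytes: M2 = (c1 ⊕ c2) ⊕ M1.
a9 ^ 74 = dd
13 ^ 68 = 7b
2a ^ 65 = 4f
e7 ^ 20 = c7
76 ^ 74 = 02
7a ^ 61 = 1b
59 ^ 72 = 2b
f8 ^ 67 = 9f
97 ^ 65 = f2
48 ^ 74 = 3c
bb ^ 20 = 9b
8e ^ 32 = bc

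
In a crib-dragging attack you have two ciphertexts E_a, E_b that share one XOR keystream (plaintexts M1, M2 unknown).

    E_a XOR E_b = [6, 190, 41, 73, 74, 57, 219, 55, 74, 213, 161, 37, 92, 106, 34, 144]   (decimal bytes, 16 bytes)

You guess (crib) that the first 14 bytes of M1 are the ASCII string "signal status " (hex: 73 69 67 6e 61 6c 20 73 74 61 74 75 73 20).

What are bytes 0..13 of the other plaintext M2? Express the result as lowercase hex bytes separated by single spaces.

75 d7 4e 27 2b 55 fb 44 3e b4 d5 50 2f 4a

Since E_a ⊕ E_b = M1 ⊕ M2, XORing with the guessed M1 bytes yields the corresponding M2 bytes: M2 = (E_a ⊕ E_b) ⊕ M1.
06 XOR 73 = 75
be XOR 69 = d7
29 XOR 67 = 4e
49 XOR 6e = 27
4a XOR 61 = 2b
39 XOR 6c = 55
db XOR 20 = fb
37 XOR 73 = 44
4a XOR 74 = 3e
d5 XOR 61 = b4
a1 XOR 74 = d5
25 XOR 75 = 50
5c XOR 73 = 2f
6a XOR 20 = 4a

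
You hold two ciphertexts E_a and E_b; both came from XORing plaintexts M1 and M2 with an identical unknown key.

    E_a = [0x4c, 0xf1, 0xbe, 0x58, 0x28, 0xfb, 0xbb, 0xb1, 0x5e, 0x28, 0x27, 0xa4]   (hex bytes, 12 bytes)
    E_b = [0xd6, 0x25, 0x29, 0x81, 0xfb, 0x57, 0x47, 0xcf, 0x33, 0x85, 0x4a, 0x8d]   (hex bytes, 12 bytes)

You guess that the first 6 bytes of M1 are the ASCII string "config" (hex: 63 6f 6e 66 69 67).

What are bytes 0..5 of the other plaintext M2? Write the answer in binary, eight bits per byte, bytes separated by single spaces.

11111001 10111011 11111001 10111111 10111010 11001011

First, E_a ⊕ E_b = (M1 ⊕ K) ⊕ (M2 ⊕ K) = M1 ⊕ M2, so the key drops out. Then M2 = (M1 ⊕ M2) ⊕ M1 over the first 6 bytes.
byte 0: (4c XOR d6) XOR 63 = 9a XOR 63 = f9
byte 1: (f1 XOR 25) XOR 6f = d4 XOR 6f = bb
byte 2: (be XOR 29) XOR 6e = 97 XOR 6e = f9
byte 3: (58 XOR 81) XOR 66 = d9 XOR 66 = bf
byte 4: (28 XOR fb) XOR 69 = d3 XOR 69 = ba
byte 5: (fb XOR 57) XOR 67 = ac XOR 67 = cb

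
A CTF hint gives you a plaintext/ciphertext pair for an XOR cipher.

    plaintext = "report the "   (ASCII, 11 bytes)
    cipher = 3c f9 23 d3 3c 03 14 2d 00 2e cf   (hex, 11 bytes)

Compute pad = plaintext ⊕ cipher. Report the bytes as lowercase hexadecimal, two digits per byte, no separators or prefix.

Since cipher = plaintext ⊕ pad, XORing both sides with plaintext gives pad = plaintext ⊕ cipher.
72 ^ 3c = 4e
65 ^ f9 = 9c
70 ^ 23 = 53
6f ^ d3 = bc
72 ^ 3c = 4e
74 ^ 03 = 77
20 ^ 14 = 34
74 ^ 2d = 59
68 ^ 00 = 68
65 ^ 2e = 4b
20 ^ cf = ef

4e9c53bc4e773459684bef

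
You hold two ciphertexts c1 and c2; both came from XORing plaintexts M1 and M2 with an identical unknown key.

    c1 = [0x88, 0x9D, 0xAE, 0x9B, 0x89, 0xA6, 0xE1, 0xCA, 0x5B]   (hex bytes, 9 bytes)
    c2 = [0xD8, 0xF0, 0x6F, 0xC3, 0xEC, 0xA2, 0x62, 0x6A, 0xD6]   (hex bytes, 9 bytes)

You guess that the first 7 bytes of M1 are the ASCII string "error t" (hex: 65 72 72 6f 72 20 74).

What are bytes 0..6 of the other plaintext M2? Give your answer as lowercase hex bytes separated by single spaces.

First, c1 ⊕ c2 = (M1 ⊕ K) ⊕ (M2 ⊕ K) = M1 ⊕ M2, so the key drops out. Then M2 = (M1 ⊕ M2) ⊕ M1 over the first 7 bytes.
byte 0: (88 xor d8) xor 65 = 50 xor 65 = 35
byte 1: (9d xor f0) xor 72 = 6d xor 72 = 1f
byte 2: (ae xor 6f) xor 72 = c1 xor 72 = b3
byte 3: (9b xor c3) xor 6f = 58 xor 6f = 37
byte 4: (89 xor ec) xor 72 = 65 xor 72 = 17
byte 5: (a6 xor a2) xor 20 = 04 xor 20 = 24
byte 6: (e1 xor 62) xor 74 = 83 xor 74 = f7

35 1f b3 37 17 24 f7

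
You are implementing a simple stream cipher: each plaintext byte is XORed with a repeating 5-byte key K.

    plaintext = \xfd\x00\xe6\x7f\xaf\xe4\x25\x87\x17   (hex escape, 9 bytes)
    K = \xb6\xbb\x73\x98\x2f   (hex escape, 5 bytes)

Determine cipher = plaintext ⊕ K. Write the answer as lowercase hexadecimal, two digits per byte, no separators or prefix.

4bbb95e780529ef48f

The 5-byte key repeats, so the effective keystream is b6 bb 73 98 2f b6 bb 73 98.
byte 0: fd ^ b6 = 4b
byte 1: 00 ^ bb = bb
byte 2: e6 ^ 73 = 95
byte 3: 7f ^ 98 = e7
byte 4: af ^ 2f = 80
byte 5: e4 ^ b6 = 52
byte 6: 25 ^ bb = 9e
byte 7: 87 ^ 73 = f4
byte 8: 17 ^ 98 = 8f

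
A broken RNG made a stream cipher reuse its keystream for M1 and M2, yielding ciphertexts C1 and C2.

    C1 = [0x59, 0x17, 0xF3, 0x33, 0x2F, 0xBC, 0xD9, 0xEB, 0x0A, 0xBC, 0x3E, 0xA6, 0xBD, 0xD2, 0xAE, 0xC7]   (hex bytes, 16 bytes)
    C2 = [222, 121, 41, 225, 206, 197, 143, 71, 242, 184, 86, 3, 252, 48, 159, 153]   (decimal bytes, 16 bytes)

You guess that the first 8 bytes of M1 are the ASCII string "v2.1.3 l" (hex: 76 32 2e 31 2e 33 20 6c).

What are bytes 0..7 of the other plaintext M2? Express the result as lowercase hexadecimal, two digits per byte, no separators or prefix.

First, C1 ⊕ C2 = (M1 ⊕ K) ⊕ (M2 ⊕ K) = M1 ⊕ M2, so the key drops out. Then M2 = (M1 ⊕ M2) ⊕ M1 over the first 8 bytes.
byte 0: (59 XOR de) XOR 76 = 87 XOR 76 = f1
byte 1: (17 XOR 79) XOR 32 = 6e XOR 32 = 5c
byte 2: (f3 XOR 29) XOR 2e = da XOR 2e = f4
byte 3: (33 XOR e1) XOR 31 = d2 XOR 31 = e3
byte 4: (2f XOR ce) XOR 2e = e1 XOR 2e = cf
byte 5: (bc XOR c5) XOR 33 = 79 XOR 33 = 4a
byte 6: (d9 XOR 8f) XOR 20 = 56 XOR 20 = 76
byte 7: (eb XOR 47) XOR 6c = ac XOR 6c = c0

f15cf4e3cf4a76c0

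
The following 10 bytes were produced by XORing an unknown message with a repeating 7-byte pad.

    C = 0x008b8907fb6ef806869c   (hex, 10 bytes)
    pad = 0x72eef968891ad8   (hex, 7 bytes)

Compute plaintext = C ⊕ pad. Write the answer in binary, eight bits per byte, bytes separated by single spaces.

01110010 01100101 01110000 01101111 01110010 01110100 00100000 01110100 01101000 01100101

The 7-byte key repeats, so the effective keystream is 72 ee f9 68 89 1a d8 72 ee f9.
byte 0: 00000000 ⊕ 01110010 = 01110010
byte 1: 10001011 ⊕ 11101110 = 01100101
byte 2: 10001001 ⊕ 11111001 = 01110000
byte 3: 00000111 ⊕ 01101000 = 01101111
byte 4: 11111011 ⊕ 10001001 = 01110010
byte 5: 01101110 ⊕ 00011010 = 01110100
byte 6: 11111000 ⊕ 11011000 = 00100000
byte 7: 00000110 ⊕ 01110010 = 01110100
byte 8: 10000110 ⊕ 11101110 = 01101000
byte 9: 10011100 ⊕ 11111001 = 01100101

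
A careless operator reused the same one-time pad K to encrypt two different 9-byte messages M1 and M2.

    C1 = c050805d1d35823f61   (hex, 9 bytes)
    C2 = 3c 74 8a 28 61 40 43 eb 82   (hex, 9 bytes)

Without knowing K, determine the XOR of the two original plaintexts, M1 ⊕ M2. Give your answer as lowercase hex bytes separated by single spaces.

fc 24 0a 75 7c 75 c1 d4 e3

C1 ⊕ C2 = (M1 ⊕ K) ⊕ (M2 ⊕ K) = M1 ⊕ M2 — the shared key cancels under XOR.
192 XOR  60 = 252
 80 XOR 116 =  36
128 XOR 138 =  10
 93 XOR  40 = 117
 29 XOR  97 = 124
 53 XOR  64 = 117
130 XOR  67 = 193
 63 XOR 235 = 212
 97 XOR 130 = 227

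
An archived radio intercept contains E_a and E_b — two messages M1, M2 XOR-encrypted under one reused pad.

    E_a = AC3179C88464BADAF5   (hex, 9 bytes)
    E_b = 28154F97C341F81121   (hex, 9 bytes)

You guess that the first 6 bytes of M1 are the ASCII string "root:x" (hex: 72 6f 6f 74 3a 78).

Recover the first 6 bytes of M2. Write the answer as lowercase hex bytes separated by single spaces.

First, E_a ⊕ E_b = (M1 ⊕ K) ⊕ (M2 ⊕ K) = M1 ⊕ M2, so the key drops out. Then M2 = (M1 ⊕ M2) ⊕ M1 over the first 6 bytes.
byte 0: (ac XOR 28) XOR 72 = 84 XOR 72 = f6
byte 1: (31 XOR 15) XOR 6f = 24 XOR 6f = 4b
byte 2: (79 XOR 4f) XOR 6f = 36 XOR 6f = 59
byte 3: (c8 XOR 97) XOR 74 = 5f XOR 74 = 2b
byte 4: (84 XOR c3) XOR 3a = 47 XOR 3a = 7d
byte 5: (64 XOR 41) XOR 78 = 25 XOR 78 = 5d

f6 4b 59 2b 7d 5d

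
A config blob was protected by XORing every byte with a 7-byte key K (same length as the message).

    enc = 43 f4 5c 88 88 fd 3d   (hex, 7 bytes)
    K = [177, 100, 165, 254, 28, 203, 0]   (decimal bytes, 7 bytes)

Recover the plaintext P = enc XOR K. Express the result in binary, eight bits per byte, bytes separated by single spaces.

11110010 10010000 11111001 01110110 10010100 00110110 00111101

XOR is its own inverse, so applying the key byte-wise gives the result directly.
byte 0: 43 XOR b1 = f2
byte 1: f4 XOR 64 = 90
byte 2: 5c XOR a5 = f9
byte 3: 88 XOR fe = 76
byte 4: 88 XOR 1c = 94
byte 5: fd XOR cb = 36
byte 6: 3d XOR 00 = 3d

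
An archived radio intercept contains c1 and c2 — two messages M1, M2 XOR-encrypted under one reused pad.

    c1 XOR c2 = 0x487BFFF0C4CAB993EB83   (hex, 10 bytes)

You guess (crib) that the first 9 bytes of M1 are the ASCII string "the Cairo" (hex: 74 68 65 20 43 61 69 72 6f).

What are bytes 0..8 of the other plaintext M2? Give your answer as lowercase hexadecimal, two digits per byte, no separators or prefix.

Since c1 ⊕ c2 = M1 ⊕ M2, XORing with the guessed M1 bytes yields the corresponding M2 bytes: M2 = (c1 ⊕ c2) ⊕ M1.
48 ⊕ 74 = 3c
7b ⊕ 68 = 13
ff ⊕ 65 = 9a
f0 ⊕ 20 = d0
c4 ⊕ 43 = 87
ca ⊕ 61 = ab
b9 ⊕ 69 = d0
93 ⊕ 72 = e1
eb ⊕ 6f = 84

3c139ad087abd0e184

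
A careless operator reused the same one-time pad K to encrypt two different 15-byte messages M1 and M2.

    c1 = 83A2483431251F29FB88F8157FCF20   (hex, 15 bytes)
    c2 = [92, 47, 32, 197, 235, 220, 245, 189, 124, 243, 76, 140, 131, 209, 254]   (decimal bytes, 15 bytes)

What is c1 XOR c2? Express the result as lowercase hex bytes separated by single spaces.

c1 ⊕ c2 = (M1 ⊕ K) ⊕ (M2 ⊕ K) = M1 ⊕ M2 — the shared key cancels under XOR.
83 ⊕ 5c = df
a2 ⊕ 2f = 8d
48 ⊕ 20 = 68
34 ⊕ c5 = f1
31 ⊕ eb = da
25 ⊕ dc = f9
1f ⊕ f5 = ea
29 ⊕ bd = 94
fb ⊕ 7c = 87
88 ⊕ f3 = 7b
f8 ⊕ 4c = b4
15 ⊕ 8c = 99
7f ⊕ 83 = fc
cf ⊕ d1 = 1e
20 ⊕ fe = de

df 8d 68 f1 da f9 ea 94 87 7b b4 99 fc 1e de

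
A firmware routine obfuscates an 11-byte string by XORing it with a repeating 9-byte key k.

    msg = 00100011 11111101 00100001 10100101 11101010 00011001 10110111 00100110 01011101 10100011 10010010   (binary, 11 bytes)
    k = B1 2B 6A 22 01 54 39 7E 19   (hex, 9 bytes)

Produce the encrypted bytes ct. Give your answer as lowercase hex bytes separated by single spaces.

The 9-byte key repeats, so the effective keystream is b1 2b 6a 22 01 54 39 7e 19 b1 2b.
byte 0: 23 ^ b1 = 92
byte 1: fd ^ 2b = d6
byte 2: 21 ^ 6a = 4b
byte 3: a5 ^ 22 = 87
byte 4: ea ^ 01 = eb
byte 5: 19 ^ 54 = 4d
byte 6: b7 ^ 39 = 8e
byte 7: 26 ^ 7e = 58
byte 8: 5d ^ 19 = 44
byte 9: a3 ^ b1 = 12
byte 10: 92 ^ 2b = b9

92 d6 4b 87 eb 4d 8e 58 44 12 b9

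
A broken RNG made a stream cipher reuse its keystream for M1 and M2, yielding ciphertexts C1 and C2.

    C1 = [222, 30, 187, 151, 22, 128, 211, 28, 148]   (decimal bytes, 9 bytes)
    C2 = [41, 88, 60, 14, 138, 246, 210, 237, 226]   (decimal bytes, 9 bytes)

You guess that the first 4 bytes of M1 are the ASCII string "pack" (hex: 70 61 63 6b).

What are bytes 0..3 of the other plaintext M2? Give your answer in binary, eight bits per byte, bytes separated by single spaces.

First, C1 ⊕ C2 = (M1 ⊕ K) ⊕ (M2 ⊕ K) = M1 ⊕ M2, so the key drops out. Then M2 = (M1 ⊕ M2) ⊕ M1 over the first 4 bytes.
byte 0: (de ⊕ 29) ⊕ 70 = f7 ⊕ 70 = 87
byte 1: (1e ⊕ 58) ⊕ 61 = 46 ⊕ 61 = 27
byte 2: (bb ⊕ 3c) ⊕ 63 = 87 ⊕ 63 = e4
byte 3: (97 ⊕ 0e) ⊕ 6b = 99 ⊕ 6b = f2

10000111 00100111 11100100 11110010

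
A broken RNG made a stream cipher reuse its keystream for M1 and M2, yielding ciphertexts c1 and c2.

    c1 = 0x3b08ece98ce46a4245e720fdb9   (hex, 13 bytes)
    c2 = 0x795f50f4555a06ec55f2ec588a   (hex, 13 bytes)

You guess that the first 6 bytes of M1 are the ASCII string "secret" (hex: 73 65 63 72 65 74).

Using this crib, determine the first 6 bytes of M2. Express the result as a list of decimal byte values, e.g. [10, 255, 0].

[49, 50, 223, 111, 188, 202]

First, c1 ⊕ c2 = (M1 ⊕ K) ⊕ (M2 ⊕ K) = M1 ⊕ M2, so the key drops out. Then M2 = (M1 ⊕ M2) ⊕ M1 over the first 6 bytes.
byte 0: (3b XOR 79) XOR 73 = 42 XOR 73 = 31
byte 1: (08 XOR 5f) XOR 65 = 57 XOR 65 = 32
byte 2: (ec XOR 50) XOR 63 = bc XOR 63 = df
byte 3: (e9 XOR f4) XOR 72 = 1d XOR 72 = 6f
byte 4: (8c XOR 55) XOR 65 = d9 XOR 65 = bc
byte 5: (e4 XOR 5a) XOR 74 = be XOR 74 = ca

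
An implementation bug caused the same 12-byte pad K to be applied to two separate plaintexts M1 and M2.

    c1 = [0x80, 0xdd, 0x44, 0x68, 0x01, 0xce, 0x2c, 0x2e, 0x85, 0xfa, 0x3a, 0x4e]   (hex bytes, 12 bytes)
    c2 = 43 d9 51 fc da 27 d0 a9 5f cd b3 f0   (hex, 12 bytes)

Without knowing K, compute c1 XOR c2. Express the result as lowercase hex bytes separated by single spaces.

c3 04 15 94 db e9 fc 87 da 37 89 be

c1 ⊕ c2 = (M1 ⊕ K) ⊕ (M2 ⊕ K) = M1 ⊕ M2 — the shared key cancels under XOR.
80 ⊕ 43 = c3
dd ⊕ d9 = 04
44 ⊕ 51 = 15
68 ⊕ fc = 94
01 ⊕ da = db
ce ⊕ 27 = e9
2c ⊕ d0 = fc
2e ⊕ a9 = 87
85 ⊕ 5f = da
fa ⊕ cd = 37
3a ⊕ b3 = 89
4e ⊕ f0 = be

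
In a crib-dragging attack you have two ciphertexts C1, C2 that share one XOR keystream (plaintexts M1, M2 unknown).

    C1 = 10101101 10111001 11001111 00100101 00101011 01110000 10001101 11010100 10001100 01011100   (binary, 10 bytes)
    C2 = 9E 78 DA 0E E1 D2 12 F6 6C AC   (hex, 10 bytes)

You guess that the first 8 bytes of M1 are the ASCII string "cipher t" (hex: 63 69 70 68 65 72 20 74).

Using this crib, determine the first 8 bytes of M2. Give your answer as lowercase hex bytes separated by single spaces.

50 a8 65 43 af d0 bf 56

First, C1 ⊕ C2 = (M1 ⊕ K) ⊕ (M2 ⊕ K) = M1 ⊕ M2, so the key drops out. Then M2 = (M1 ⊕ M2) ⊕ M1 over the first 8 bytes.
byte 0: (ad ^ 9e) ^ 63 = 33 ^ 63 = 50
byte 1: (b9 ^ 78) ^ 69 = c1 ^ 69 = a8
byte 2: (cf ^ da) ^ 70 = 15 ^ 70 = 65
byte 3: (25 ^ 0e) ^ 68 = 2b ^ 68 = 43
byte 4: (2b ^ e1) ^ 65 = ca ^ 65 = af
byte 5: (70 ^ d2) ^ 72 = a2 ^ 72 = d0
byte 6: (8d ^ 12) ^ 20 = 9f ^ 20 = bf
byte 7: (d4 ^ f6) ^ 74 = 22 ^ 74 = 56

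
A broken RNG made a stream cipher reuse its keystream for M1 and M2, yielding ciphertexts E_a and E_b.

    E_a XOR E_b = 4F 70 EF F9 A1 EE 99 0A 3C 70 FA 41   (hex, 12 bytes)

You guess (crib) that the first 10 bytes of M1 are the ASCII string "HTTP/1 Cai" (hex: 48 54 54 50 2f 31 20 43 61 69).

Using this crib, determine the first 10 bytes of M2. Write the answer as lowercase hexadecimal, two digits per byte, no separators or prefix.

0724bba98edfb9495d19

Since E_a ⊕ E_b = M1 ⊕ M2, XORing with the guessed M1 bytes yields the corresponding M2 bytes: M2 = (E_a ⊕ E_b) ⊕ M1.
4f xor 48 = 07
70 xor 54 = 24
ef xor 54 = bb
f9 xor 50 = a9
a1 xor 2f = 8e
ee xor 31 = df
99 xor 20 = b9
0a xor 43 = 49
3c xor 61 = 5d
70 xor 69 = 19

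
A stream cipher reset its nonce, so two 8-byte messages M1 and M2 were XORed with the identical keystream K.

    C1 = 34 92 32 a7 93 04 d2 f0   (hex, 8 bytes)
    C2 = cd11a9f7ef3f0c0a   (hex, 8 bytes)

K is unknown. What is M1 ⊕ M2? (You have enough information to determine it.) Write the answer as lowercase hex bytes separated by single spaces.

C1 ⊕ C2 = (M1 ⊕ K) ⊕ (M2 ⊕ K) = M1 ⊕ M2 — the shared key cancels under XOR.
00110100 ^ 11001101 = 11111001
10010010 ^ 00010001 = 10000011
00110010 ^ 10101001 = 10011011
10100111 ^ 11110111 = 01010000
10010011 ^ 11101111 = 01111100
00000100 ^ 00111111 = 00111011
11010010 ^ 00001100 = 11011110
11110000 ^ 00001010 = 11111010

f9 83 9b 50 7c 3b de fa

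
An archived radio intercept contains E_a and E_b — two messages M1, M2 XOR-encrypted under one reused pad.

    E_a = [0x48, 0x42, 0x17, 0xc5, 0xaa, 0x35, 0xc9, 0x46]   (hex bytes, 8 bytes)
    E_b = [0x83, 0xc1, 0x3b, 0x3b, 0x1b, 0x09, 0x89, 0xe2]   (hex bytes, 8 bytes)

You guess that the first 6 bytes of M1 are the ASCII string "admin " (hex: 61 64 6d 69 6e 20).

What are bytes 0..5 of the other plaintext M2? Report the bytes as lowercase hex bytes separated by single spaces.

First, E_a ⊕ E_b = (M1 ⊕ K) ⊕ (M2 ⊕ K) = M1 ⊕ M2, so the key drops out. Then M2 = (M1 ⊕ M2) ⊕ M1 over the first 6 bytes.
byte 0: (48 ⊕ 83) ⊕ 61 = cb ⊕ 61 = aa
byte 1: (42 ⊕ c1) ⊕ 64 = 83 ⊕ 64 = e7
byte 2: (17 ⊕ 3b) ⊕ 6d = 2c ⊕ 6d = 41
byte 3: (c5 ⊕ 3b) ⊕ 69 = fe ⊕ 69 = 97
byte 4: (aa ⊕ 1b) ⊕ 6e = b1 ⊕ 6e = df
byte 5: (35 ⊕ 09) ⊕ 20 = 3c ⊕ 20 = 1c

aa e7 41 97 df 1c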